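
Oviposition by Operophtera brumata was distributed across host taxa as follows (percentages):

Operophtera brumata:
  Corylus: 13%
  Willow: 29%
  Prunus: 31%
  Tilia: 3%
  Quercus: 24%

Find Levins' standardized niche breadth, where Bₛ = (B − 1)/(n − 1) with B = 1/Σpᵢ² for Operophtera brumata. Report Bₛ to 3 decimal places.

0.728

Convert percentages to proportions (divide by 100).
Σpᵢ² = 0.13² + 0.29² + 0.31² + 0.03² + 0.24² = 0.0169 + 0.0841 + 0.0961 + 0.0009 + 0.0576 = 0.2556
B = 1 / 0.2556 = 3.91236
Bₛ = (B − 1)/(n − 1) = (3.91236 − 1)/(5 − 1) = 2.91236/4 = 0.72809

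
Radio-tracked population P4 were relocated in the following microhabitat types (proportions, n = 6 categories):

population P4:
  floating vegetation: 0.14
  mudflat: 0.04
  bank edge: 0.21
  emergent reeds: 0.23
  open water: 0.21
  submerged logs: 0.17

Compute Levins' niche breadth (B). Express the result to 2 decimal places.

Σpᵢ² = 0.14² + 0.04² + 0.21² + 0.23² + 0.21² + 0.17² = 0.0196 + 0.0016 + 0.0441 + 0.0529 + 0.0441 + 0.0289 = 0.1912
B = 1 / 0.1912 = 5.2301

5.23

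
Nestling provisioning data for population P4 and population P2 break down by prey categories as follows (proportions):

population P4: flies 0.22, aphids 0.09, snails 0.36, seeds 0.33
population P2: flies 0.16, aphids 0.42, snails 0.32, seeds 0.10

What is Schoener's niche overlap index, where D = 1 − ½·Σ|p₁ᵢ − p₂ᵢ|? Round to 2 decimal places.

0.67

Σ|p₁ᵢ − p₂ᵢ| = 0.06 + 0.33 + 0.04 + 0.23 = 0.66
D = 1 − ½ × 0.66 = 1 − 0.330 = 0.6700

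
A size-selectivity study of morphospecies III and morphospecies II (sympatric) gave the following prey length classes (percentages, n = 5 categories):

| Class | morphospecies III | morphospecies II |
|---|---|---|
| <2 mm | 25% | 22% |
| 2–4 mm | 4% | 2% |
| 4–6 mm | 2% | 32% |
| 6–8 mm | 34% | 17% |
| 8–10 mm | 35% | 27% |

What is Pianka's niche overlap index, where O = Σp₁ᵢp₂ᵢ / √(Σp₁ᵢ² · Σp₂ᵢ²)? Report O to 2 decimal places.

0.78

Convert percentages to proportions (divide by 100).
Σ p₁ᵢp₂ᵢ = 0.0550 + 0.0008 + 0.0064 + 0.0578 + 0.0945 = 0.2145
Σp_1ᵢ² = 0.25² + 0.04² + 0.02² + 0.34² + 0.35² = 0.0625 + 0.0016 + 0.0004 + 0.1156 + 0.1225 = 0.3026
Σp_2ᵢ² = 0.22² + 0.02² + 0.32² + 0.17² + 0.27² = 0.0484 + 0.0004 + 0.1024 + 0.0289 + 0.0729 = 0.2530
O = 0.2145 / √(0.3026 × 0.2530) = 0.2145 / 0.27669 = 0.7752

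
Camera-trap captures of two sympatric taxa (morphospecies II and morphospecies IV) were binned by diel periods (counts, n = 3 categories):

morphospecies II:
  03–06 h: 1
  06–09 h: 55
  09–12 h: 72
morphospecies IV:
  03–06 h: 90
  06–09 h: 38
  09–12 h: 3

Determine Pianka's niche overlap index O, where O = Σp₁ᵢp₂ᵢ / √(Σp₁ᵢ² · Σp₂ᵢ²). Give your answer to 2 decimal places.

0.27

Proportions for morphospecies II (n=128): 1/128=0.0078, 55/128=0.4297, 72/128=0.5625
Proportions for morphospecies IV (n=131): 90/131=0.6870, 38/131=0.2901, 3/131=0.0229
Σ p₁ᵢp₂ᵢ = 0.005359 + 0.124656 + 0.012881 = 0.142896
Σp_1ᵢ² = 0.0078² + 0.4297² + 0.5625² = 0.000061 + 0.184642 + 0.316406 = 0.501109
Σp_2ᵢ² = 0.6870² + 0.2901² + 0.0229² = 0.471969 + 0.084158 + 0.000524 = 0.556651
O = 0.142896 / √(0.501109 × 0.556651) = 0.142896 / 0.5281504 = 0.2706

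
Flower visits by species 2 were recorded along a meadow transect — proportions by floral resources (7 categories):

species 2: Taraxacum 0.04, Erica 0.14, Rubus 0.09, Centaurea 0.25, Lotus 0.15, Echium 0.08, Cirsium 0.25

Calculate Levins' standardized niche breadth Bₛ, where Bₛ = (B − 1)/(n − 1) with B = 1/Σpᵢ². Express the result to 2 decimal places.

Σpᵢ² = 0.04² + 0.14² + 0.09² + 0.25² + 0.15² + 0.08² + 0.25² = 0.0016 + 0.0196 + 0.0081 + 0.0625 + 0.0225 + 0.0064 + 0.0625 = 0.1832
B = 1 / 0.1832 = 5.4585
Bₛ = (B − 1)/(n − 1) = (5.4585 − 1)/(7 − 1) = 4.4585/6 = 0.7431

0.74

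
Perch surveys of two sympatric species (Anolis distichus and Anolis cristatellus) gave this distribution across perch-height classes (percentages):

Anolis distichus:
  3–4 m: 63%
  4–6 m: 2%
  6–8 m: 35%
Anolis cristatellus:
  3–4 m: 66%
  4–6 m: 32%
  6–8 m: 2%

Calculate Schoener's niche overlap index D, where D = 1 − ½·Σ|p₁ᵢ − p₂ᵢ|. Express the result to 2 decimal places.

Convert percentages to proportions (divide by 100).
Σ|p₁ᵢ − p₂ᵢ| = 0.03 + 0.30 + 0.33 = 0.66
D = 1 − ½ × 0.66 = 1 − 0.330 = 0.6700

0.67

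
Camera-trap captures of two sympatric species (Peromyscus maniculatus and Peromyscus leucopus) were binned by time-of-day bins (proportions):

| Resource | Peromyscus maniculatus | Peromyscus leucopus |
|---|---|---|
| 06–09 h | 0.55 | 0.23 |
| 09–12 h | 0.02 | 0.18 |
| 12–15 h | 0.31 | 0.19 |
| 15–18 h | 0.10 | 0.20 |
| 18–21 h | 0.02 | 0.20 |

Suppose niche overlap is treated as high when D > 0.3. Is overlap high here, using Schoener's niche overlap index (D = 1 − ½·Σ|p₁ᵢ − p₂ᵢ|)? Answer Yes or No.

Σ|p₁ᵢ − p₂ᵢ| = 0.32 + 0.16 + 0.12 + 0.10 + 0.18 = 0.88
D = 1 − ½ × 0.88 = 1 − 0.440 = 0.5600
D = 0.5600 > 0.3 → Yes.

Yes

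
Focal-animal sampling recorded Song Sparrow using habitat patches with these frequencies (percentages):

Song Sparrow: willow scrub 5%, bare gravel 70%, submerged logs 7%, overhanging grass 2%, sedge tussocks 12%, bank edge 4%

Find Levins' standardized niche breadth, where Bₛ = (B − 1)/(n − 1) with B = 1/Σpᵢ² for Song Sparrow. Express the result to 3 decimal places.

0.189

Convert percentages to proportions (divide by 100).
Σpᵢ² = 0.05² + 0.70² + 0.07² + 0.02² + 0.12² + 0.04² = 0.0025 + 0.4900 + 0.0049 + 0.0004 + 0.0144 + 0.0016 = 0.5138
B = 1 / 0.5138 = 1.94628
Bₛ = (B − 1)/(n − 1) = (1.94628 − 1)/(6 − 1) = 0.94628/5 = 0.18926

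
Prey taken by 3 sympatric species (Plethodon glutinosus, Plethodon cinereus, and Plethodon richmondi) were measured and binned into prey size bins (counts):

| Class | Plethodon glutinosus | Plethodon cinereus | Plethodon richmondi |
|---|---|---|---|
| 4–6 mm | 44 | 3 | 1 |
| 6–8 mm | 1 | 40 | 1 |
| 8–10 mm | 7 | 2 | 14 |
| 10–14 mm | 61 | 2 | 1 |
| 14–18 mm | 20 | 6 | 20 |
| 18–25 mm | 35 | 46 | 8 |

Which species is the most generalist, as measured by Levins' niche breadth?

Plethodon glutinosus

Proportions for Plethodon glutinosus (n=168): 44/168=0.2619, 1/168=0.0060, 7/168=0.0417, 61/168=0.3631, 20/168=0.1190, 35/168=0.2083
Proportions for Plethodon cinereus (n=99): 3/99=0.0303, 40/99=0.4040, 2/99=0.0202, 2/99=0.0202, 6/99=0.0606, 46/99=0.4646
Proportions for Plethodon richmondi (n=45): 1/45=0.0222, 1/45=0.0222, 14/45=0.3111, 1/45=0.0222, 20/45=0.4444, 8/45=0.1778
Σp_glutᵢ² = 0.2619² + 0.0060² + 0.0417² + 0.3631² + 0.1190² + 0.2083² = 0.068592 + 0.000036 + 0.001739 + 0.131842 + 0.014161 + 0.043389 = 0.259759
B_glut = 1 / 0.259759 = 3.8497
Σp_cineᵢ² = 0.0303² + 0.4040² + 0.0202² + 0.0202² + 0.0606² + 0.4646² = 0.000918 + 0.163216 + 0.000408 + 0.000408 + 0.003672 + 0.215853 = 0.384475
B_cine = 1 / 0.384475 = 2.6009
Σp_richᵢ² = 0.0222² + 0.0222² + 0.3111² + 0.0222² + 0.4444² + 0.1778² = 0.000493 + 0.000493 + 0.096783 + 0.000493 + 0.197491 + 0.031613 = 0.327366
B_rich = 1 / 0.327366 = 3.0547
Highest B → broadest niche (most generalist): Plethodon glutinosus (B = 3.85).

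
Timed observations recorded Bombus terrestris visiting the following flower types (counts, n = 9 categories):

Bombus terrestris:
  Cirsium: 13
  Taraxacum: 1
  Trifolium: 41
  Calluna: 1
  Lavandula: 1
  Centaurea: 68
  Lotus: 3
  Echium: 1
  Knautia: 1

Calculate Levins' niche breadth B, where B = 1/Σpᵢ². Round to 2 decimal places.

2.60

Proportions for Bombus terrestris (n=130): 13/130=0.1000, 1/130=0.0077, 41/130=0.3154, 1/130=0.0077, 1/130=0.0077, 68/130=0.5231, 3/130=0.0231, 1/130=0.0077, 1/130=0.0077
Σpᵢ² = 0.1000² + 0.0077² + 0.3154² + 0.0077² + 0.0077² + 0.5231² + 0.0231² + 0.0077² + 0.0077² = 0.010000 + 0.000059 + 0.099477 + 0.000059 + 0.000059 + 0.273634 + 0.000534 + 0.000059 + 0.000059 = 0.383940
B = 1 / 0.383940 = 2.6046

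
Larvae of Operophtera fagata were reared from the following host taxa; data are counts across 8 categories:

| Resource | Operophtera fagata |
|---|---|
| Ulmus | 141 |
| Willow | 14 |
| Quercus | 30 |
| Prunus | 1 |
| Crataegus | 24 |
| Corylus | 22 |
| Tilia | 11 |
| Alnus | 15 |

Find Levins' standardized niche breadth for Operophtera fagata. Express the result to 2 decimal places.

Proportions for Operophtera fagata (n=258): 141/258=0.5465, 14/258=0.0543, 30/258=0.1163, 1/258=0.0039, 24/258=0.0930, 22/258=0.0853, 11/258=0.0426, 15/258=0.0581
Σpᵢ² = 0.5465² + 0.0543² + 0.1163² + 0.0039² + 0.0930² + 0.0853² + 0.0426² + 0.0581² = 0.298662 + 0.002948 + 0.013526 + 0.000015 + 0.008649 + 0.007276 + 0.001815 + 0.003376 = 0.336267
B = 1 / 0.336267 = 2.9738
Bₛ = (B − 1)/(n − 1) = (2.9738 − 1)/(8 − 1) = 1.9738/7 = 0.2820

0.28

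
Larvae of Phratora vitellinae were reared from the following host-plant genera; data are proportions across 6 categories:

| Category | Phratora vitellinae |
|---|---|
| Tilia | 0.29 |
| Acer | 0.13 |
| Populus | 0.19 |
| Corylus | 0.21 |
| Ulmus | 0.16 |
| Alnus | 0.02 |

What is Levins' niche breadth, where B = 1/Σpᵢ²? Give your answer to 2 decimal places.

4.83

Σpᵢ² = 0.29² + 0.13² + 0.19² + 0.21² + 0.16² + 0.02² = 0.0841 + 0.0169 + 0.0361 + 0.0441 + 0.0256 + 0.0004 = 0.2072
B = 1 / 0.2072 = 4.8263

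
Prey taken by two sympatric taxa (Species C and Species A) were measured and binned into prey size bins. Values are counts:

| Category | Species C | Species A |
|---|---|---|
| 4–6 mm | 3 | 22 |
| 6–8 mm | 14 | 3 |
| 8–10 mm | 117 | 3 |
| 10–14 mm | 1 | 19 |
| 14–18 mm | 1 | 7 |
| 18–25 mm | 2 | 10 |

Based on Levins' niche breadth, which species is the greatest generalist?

Proportions for Species C (n=138): 3/138=0.0217, 14/138=0.1014, 117/138=0.8478, 1/138=0.0072, 1/138=0.0072, 2/138=0.0145
Proportions for Species A (n=64): 22/64=0.3438, 3/64=0.0469, 3/64=0.0469, 19/64=0.2969, 7/64=0.1094, 10/64=0.1563
Σp_Cᵢ² = 0.0217² + 0.1014² + 0.8478² + 0.0072² + 0.0072² + 0.0145² = 0.000471 + 0.010282 + 0.718765 + 0.000052 + 0.000052 + 0.000210 = 0.729832
B_C = 1 / 0.729832 = 1.3702
Σp_Aᵢ² = 0.3438² + 0.0469² + 0.0469² + 0.2969² + 0.1094² + 0.1563² = 0.118198 + 0.002200 + 0.002200 + 0.088150 + 0.011968 + 0.024430 = 0.247146
B_A = 1 / 0.247146 = 4.0462
Highest B → broadest niche (most generalist): Species A (B = 4.05).

Species A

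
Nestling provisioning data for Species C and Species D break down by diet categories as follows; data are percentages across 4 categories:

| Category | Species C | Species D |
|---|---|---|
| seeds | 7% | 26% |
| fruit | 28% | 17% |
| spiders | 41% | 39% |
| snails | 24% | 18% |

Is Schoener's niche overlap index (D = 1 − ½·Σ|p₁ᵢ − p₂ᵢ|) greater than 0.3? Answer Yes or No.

Convert percentages to proportions (divide by 100).
Σ|p₁ᵢ − p₂ᵢ| = 0.19 + 0.11 + 0.02 + 0.06 = 0.38
D = 1 − ½ × 0.38 = 1 − 0.190 = 0.8100
D = 0.8100 > 0.3 → Yes.

Yes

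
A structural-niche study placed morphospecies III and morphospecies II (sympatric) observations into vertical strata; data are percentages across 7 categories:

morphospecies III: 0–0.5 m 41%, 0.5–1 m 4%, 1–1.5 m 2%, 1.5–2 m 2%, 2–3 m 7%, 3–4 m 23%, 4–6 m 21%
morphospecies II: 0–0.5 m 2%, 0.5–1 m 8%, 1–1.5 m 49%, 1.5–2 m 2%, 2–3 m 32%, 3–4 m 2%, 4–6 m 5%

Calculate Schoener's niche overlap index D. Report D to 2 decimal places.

0.24

Convert percentages to proportions (divide by 100).
Σ|p₁ᵢ − p₂ᵢ| = 0.39 + 0.04 + 0.47 + 0.00 + 0.25 + 0.21 + 0.16 = 1.52
D = 1 − ½ × 1.52 = 1 − 0.760 = 0.2400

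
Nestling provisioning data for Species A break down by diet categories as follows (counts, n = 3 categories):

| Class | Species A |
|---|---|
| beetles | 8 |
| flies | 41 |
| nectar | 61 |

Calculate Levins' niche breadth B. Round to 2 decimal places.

Proportions for Species A (n=110): 8/110=0.0727, 41/110=0.3727, 61/110=0.5545
Σpᵢ² = 0.0727² + 0.3727² + 0.5545² = 0.005285 + 0.138905 + 0.307470 = 0.451660
B = 1 / 0.451660 = 2.2141

2.21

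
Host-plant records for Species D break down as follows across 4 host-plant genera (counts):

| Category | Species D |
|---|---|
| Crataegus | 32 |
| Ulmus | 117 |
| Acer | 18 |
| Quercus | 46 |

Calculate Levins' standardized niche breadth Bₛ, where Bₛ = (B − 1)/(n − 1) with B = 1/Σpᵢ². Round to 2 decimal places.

Proportions for Species D (n=213): 32/213=0.1502, 117/213=0.5493, 18/213=0.0845, 46/213=0.2160
Σpᵢ² = 0.1502² + 0.5493² + 0.0845² + 0.2160² = 0.022560 + 0.301730 + 0.007140 + 0.046656 = 0.378086
B = 1 / 0.378086 = 2.6449
Bₛ = (B − 1)/(n − 1) = (2.6449 − 1)/(4 − 1) = 1.6449/3 = 0.5483

0.55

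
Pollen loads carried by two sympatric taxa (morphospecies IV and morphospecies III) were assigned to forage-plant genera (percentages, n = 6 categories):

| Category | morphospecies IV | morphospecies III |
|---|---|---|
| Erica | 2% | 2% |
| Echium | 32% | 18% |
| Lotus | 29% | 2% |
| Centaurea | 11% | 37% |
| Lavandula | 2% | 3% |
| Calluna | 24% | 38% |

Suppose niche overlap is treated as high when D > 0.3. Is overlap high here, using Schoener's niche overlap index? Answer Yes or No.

Convert percentages to proportions (divide by 100).
Σ|p₁ᵢ − p₂ᵢ| = 0.00 + 0.14 + 0.27 + 0.26 + 0.01 + 0.14 = 0.82
D = 1 − ½ × 0.82 = 1 − 0.410 = 0.5900
D = 0.5900 > 0.3 → Yes.

Yes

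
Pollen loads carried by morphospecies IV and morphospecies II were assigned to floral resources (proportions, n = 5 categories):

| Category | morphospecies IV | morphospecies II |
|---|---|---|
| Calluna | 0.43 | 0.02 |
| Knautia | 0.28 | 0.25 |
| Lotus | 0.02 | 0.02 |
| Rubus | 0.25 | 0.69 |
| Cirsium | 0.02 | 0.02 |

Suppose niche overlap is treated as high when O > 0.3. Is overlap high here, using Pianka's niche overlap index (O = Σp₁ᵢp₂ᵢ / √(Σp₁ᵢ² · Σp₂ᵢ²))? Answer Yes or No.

Yes

Σ p₁ᵢp₂ᵢ = 0.0086 + 0.0700 + 0.0004 + 0.1725 + 0.0004 = 0.2519
Σp_1ᵢ² = 0.43² + 0.28² + 0.02² + 0.25² + 0.02² = 0.1849 + 0.0784 + 0.0004 + 0.0625 + 0.0004 = 0.3266
Σp_2ᵢ² = 0.02² + 0.25² + 0.02² + 0.69² + 0.02² = 0.0004 + 0.0625 + 0.0004 + 0.4761 + 0.0004 = 0.5398
O = 0.2519 / √(0.3266 × 0.5398) = 0.2519 / 0.41988 = 0.5999
O = 0.5999 > 0.3 → Yes.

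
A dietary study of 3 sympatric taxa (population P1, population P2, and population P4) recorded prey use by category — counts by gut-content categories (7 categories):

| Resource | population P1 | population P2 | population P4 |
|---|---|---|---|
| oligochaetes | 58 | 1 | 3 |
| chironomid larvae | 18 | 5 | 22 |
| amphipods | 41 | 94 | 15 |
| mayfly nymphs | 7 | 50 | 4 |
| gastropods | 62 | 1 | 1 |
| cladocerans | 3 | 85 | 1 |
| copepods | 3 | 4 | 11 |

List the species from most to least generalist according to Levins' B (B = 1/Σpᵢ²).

Proportions for population P1 (n=192): 58/192=0.3021, 18/192=0.0938, 41/192=0.2135, 7/192=0.0365, 62/192=0.3229, 3/192=0.0156, 3/192=0.0156
Proportions for population P2 (n=240): 1/240=0.0042, 5/240=0.0208, 94/240=0.3917, 50/240=0.2083, 1/240=0.0042, 85/240=0.3542, 4/240=0.0167
Proportions for population P4 (n=57): 3/57=0.0526, 22/57=0.3860, 15/57=0.2632, 4/57=0.0702, 1/57=0.0175, 1/57=0.0175, 11/57=0.1930
Σp_P1ᵢ² = 0.3021² + 0.0938² + 0.2135² + 0.0365² + 0.3229² + 0.0156² + 0.0156² = 0.091264 + 0.008798 + 0.045582 + 0.001332 + 0.104264 + 0.000243 + 0.000243 = 0.251726
B_P1 = 1 / 0.251726 = 3.9726
Σp_P2ᵢ² = 0.0042² + 0.0208² + 0.3917² + 0.2083² + 0.0042² + 0.3542² + 0.0167² = 0.000018 + 0.000433 + 0.153429 + 0.043389 + 0.000018 + 0.125458 + 0.000279 = 0.323024
B_P2 = 1 / 0.323024 = 3.0957
Σp_P4ᵢ² = 0.0526² + 0.3860² + 0.2632² + 0.0702² + 0.0175² + 0.0175² + 0.1930² = 0.002767 + 0.148996 + 0.069274 + 0.004928 + 0.000306 + 0.000306 + 0.037249 = 0.263826
B_P4 = 1 / 0.263826 = 3.7904
Ranking by B (broadest → narrowest): population P1 (3.97) > population P4 (3.79) > population P2 (3.10)

population P1 > population P4 > population P2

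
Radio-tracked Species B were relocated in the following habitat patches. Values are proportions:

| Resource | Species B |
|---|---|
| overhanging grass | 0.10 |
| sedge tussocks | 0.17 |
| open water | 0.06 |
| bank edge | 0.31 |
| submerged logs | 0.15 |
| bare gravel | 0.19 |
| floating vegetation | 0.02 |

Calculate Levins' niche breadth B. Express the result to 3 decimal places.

Σpᵢ² = 0.10² + 0.17² + 0.06² + 0.31² + 0.15² + 0.19² + 0.02² = 0.0100 + 0.0289 + 0.0036 + 0.0961 + 0.0225 + 0.0361 + 0.0004 = 0.1976
B = 1 / 0.1976 = 5.06073

5.061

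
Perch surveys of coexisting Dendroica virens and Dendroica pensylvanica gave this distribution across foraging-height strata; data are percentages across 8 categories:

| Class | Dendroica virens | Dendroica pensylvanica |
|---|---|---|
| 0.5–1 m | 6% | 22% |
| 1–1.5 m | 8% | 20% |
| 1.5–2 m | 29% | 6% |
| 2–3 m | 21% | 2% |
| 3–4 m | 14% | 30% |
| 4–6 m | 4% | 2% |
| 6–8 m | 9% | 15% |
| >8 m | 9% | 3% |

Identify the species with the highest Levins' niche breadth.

Convert percentages to proportions (divide by 100).
Σp_vireᵢ² = 0.06² + 0.08² + 0.29² + 0.21² + 0.14² + 0.04² + 0.09² + 0.09² = 0.0036 + 0.0064 + 0.0841 + 0.0441 + 0.0196 + 0.0016 + 0.0081 + 0.0081 = 0.1756
B_vire = 1 / 0.1756 = 5.6948
Σp_pensᵢ² = 0.22² + 0.20² + 0.06² + 0.02² + 0.30² + 0.02² + 0.15² + 0.03² = 0.0484 + 0.0400 + 0.0036 + 0.0004 + 0.0900 + 0.0004 + 0.0225 + 0.0009 = 0.2062
B_pens = 1 / 0.2062 = 4.8497
Highest B → broadest niche (most generalist): Dendroica virens (B = 5.69).

Dendroica virens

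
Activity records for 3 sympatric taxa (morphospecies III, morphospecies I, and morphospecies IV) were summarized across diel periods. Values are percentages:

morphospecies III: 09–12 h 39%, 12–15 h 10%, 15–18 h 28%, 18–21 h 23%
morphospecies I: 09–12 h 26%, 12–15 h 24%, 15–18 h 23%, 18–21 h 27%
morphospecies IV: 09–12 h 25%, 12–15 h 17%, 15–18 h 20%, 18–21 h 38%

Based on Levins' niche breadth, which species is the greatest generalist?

morphospecies I

Convert percentages to proportions (divide by 100).
Σp_IIIᵢ² = 0.39² + 0.10² + 0.28² + 0.23² = 0.1521 + 0.0100 + 0.0784 + 0.0529 = 0.2934
B_III = 1 / 0.2934 = 3.4083
Σp_Iᵢ² = 0.26² + 0.24² + 0.23² + 0.27² = 0.0676 + 0.0576 + 0.0529 + 0.0729 = 0.2510
B_I = 1 / 0.2510 = 3.9841
Σp_IVᵢ² = 0.25² + 0.17² + 0.20² + 0.38² = 0.0625 + 0.0289 + 0.0400 + 0.1444 = 0.2758
B_IV = 1 / 0.2758 = 3.6258
Highest B → broadest niche (most generalist): morphospecies I (B = 3.98).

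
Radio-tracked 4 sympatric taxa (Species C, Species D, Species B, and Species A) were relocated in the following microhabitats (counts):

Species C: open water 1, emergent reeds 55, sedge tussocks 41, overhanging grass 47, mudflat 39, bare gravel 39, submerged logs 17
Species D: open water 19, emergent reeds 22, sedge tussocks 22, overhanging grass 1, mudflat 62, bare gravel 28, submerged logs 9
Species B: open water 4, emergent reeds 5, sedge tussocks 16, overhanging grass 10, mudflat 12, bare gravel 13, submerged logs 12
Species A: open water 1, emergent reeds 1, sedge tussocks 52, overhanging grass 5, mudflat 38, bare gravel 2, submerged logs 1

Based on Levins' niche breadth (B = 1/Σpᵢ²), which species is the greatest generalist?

Species B

Proportions for Species C (n=239): 1/239=0.0042, 55/239=0.2301, 41/239=0.1715, 47/239=0.1967, 39/239=0.1632, 39/239=0.1632, 17/239=0.0711
Proportions for Species D (n=163): 19/163=0.1166, 22/163=0.1350, 22/163=0.1350, 1/163=0.0061, 62/163=0.3804, 28/163=0.1718, 9/163=0.0552
Proportions for Species B (n=72): 4/72=0.0556, 5/72=0.0694, 16/72=0.2222, 10/72=0.1389, 12/72=0.1667, 13/72=0.1806, 12/72=0.1667
Proportions for Species A (n=100): 1/100=0.0100, 1/100=0.0100, 52/100=0.5200, 5/100=0.0500, 38/100=0.3800, 2/100=0.0200, 1/100=0.0100
Σp_Cᵢ² = 0.0042² + 0.2301² + 0.1715² + 0.1967² + 0.1632² + 0.1632² + 0.0711² = 0.000018 + 0.052946 + 0.029412 + 0.038691 + 0.026634 + 0.026634 + 0.005055 = 0.179390
B_C = 1 / 0.179390 = 5.5744
Σp_Dᵢ² = 0.1166² + 0.1350² + 0.1350² + 0.0061² + 0.3804² + 0.1718² + 0.0552² = 0.013596 + 0.018225 + 0.018225 + 0.000037 + 0.144704 + 0.029515 + 0.003047 = 0.227349
B_D = 1 / 0.227349 = 4.3985
Σp_Bᵢ² = 0.0556² + 0.0694² + 0.2222² + 0.1389² + 0.1667² + 0.1806² + 0.1667² = 0.003091 + 0.004816 + 0.049373 + 0.019293 + 0.027789 + 0.032616 + 0.027789 = 0.164767
B_B = 1 / 0.164767 = 6.0692
Σp_Aᵢ² = 0.0100² + 0.0100² + 0.5200² + 0.0500² + 0.3800² + 0.0200² + 0.0100² = 0.000100 + 0.000100 + 0.270400 + 0.002500 + 0.144400 + 0.000400 + 0.000100 = 0.418000
B_A = 1 / 0.418000 = 2.3923
Highest B → broadest niche (most generalist): Species B (B = 6.07).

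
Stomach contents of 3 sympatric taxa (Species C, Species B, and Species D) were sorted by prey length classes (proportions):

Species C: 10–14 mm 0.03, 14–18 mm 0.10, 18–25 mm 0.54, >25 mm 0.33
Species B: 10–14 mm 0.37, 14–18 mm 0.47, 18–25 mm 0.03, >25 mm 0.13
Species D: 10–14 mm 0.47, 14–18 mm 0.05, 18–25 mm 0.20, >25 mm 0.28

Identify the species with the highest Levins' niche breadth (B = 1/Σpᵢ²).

Species D

Σp_Cᵢ² = 0.03² + 0.10² + 0.54² + 0.33² = 0.0009 + 0.0100 + 0.2916 + 0.1089 = 0.4114
B_C = 1 / 0.4114 = 2.4307
Σp_Bᵢ² = 0.37² + 0.47² + 0.03² + 0.13² = 0.1369 + 0.2209 + 0.0009 + 0.0169 = 0.3756
B_B = 1 / 0.3756 = 2.6624
Σp_Dᵢ² = 0.47² + 0.05² + 0.20² + 0.28² = 0.2209 + 0.0025 + 0.0400 + 0.0784 = 0.3418
B_D = 1 / 0.3418 = 2.9257
Highest B → broadest niche (most generalist): Species D (B = 2.93).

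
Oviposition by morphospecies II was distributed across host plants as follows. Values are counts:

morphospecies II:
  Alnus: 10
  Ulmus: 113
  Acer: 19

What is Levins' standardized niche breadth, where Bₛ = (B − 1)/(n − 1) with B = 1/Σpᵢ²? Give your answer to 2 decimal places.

Proportions for morphospecies II (n=142): 10/142=0.0704, 113/142=0.7958, 19/142=0.1338
Σpᵢ² = 0.0704² + 0.7958² + 0.1338² = 0.004956 + 0.633298 + 0.017902 = 0.656156
B = 1 / 0.656156 = 1.5240
Bₛ = (B − 1)/(n − 1) = (1.5240 − 1)/(3 − 1) = 0.5240/2 = 0.2620

0.26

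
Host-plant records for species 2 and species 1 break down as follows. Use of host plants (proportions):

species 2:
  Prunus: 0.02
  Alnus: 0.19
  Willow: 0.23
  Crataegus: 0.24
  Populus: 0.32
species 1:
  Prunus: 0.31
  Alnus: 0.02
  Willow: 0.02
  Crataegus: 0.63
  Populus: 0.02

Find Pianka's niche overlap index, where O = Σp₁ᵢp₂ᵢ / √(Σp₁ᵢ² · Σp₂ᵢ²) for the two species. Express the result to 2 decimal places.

0.49

Σ p₁ᵢp₂ᵢ = 0.0062 + 0.0038 + 0.0046 + 0.1512 + 0.0064 = 0.1722
Σp_1ᵢ² = 0.02² + 0.19² + 0.23² + 0.24² + 0.32² = 0.0004 + 0.0361 + 0.0529 + 0.0576 + 0.1024 = 0.2494
Σp_2ᵢ² = 0.31² + 0.02² + 0.02² + 0.63² + 0.02² = 0.0961 + 0.0004 + 0.0004 + 0.3969 + 0.0004 = 0.4942
O = 0.1722 / √(0.2494 × 0.4942) = 0.1722 / 0.35107 = 0.4905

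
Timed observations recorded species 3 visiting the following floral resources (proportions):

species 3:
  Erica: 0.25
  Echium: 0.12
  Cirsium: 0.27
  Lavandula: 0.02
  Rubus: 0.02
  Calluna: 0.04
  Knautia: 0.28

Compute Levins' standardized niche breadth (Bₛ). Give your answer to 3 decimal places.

Σpᵢ² = 0.25² + 0.12² + 0.27² + 0.02² + 0.02² + 0.04² + 0.28² = 0.0625 + 0.0144 + 0.0729 + 0.0004 + 0.0004 + 0.0016 + 0.0784 = 0.2306
B = 1 / 0.2306 = 4.33651
Bₛ = (B − 1)/(n − 1) = (4.33651 − 1)/(7 − 1) = 3.33651/6 = 0.55609

0.556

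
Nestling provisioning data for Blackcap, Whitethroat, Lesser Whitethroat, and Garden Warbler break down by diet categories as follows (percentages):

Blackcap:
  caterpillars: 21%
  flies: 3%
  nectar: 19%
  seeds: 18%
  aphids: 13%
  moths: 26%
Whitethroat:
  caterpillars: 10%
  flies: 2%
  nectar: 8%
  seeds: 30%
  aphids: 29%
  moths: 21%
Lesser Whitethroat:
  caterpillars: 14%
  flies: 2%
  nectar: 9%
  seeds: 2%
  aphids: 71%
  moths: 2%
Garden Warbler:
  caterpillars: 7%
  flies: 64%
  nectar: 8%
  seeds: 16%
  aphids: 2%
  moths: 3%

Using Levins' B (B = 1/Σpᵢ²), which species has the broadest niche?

Convert percentages to proportions (divide by 100).
Σp_Blacᵢ² = 0.21² + 0.03² + 0.19² + 0.18² + 0.13² + 0.26² = 0.0441 + 0.0009 + 0.0361 + 0.0324 + 0.0169 + 0.0676 = 0.1980
B_Blac = 1 / 0.1980 = 5.0505
Σp_Whitᵢ² = 0.10² + 0.02² + 0.08² + 0.30² + 0.29² + 0.21² = 0.0100 + 0.0004 + 0.0064 + 0.0900 + 0.0841 + 0.0441 = 0.2350
B_Whit = 1 / 0.2350 = 4.2553
Σp_Lessᵢ² = 0.14² + 0.02² + 0.09² + 0.02² + 0.71² + 0.02² = 0.0196 + 0.0004 + 0.0081 + 0.0004 + 0.5041 + 0.0004 = 0.5330
B_Less = 1 / 0.5330 = 1.8762
Σp_Gardᵢ² = 0.07² + 0.64² + 0.08² + 0.16² + 0.02² + 0.03² = 0.0049 + 0.4096 + 0.0064 + 0.0256 + 0.0004 + 0.0009 = 0.4478
B_Gard = 1 / 0.4478 = 2.2331
Highest B → broadest niche (most generalist): Blackcap (B = 5.05).

Blackcap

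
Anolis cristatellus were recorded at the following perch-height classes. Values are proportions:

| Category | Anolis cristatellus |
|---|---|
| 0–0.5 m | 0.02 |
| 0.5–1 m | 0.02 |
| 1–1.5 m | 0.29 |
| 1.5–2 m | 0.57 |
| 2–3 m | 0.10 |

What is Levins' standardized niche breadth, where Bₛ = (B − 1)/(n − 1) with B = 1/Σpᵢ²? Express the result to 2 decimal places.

Σpᵢ² = 0.02² + 0.02² + 0.29² + 0.57² + 0.10² = 0.0004 + 0.0004 + 0.0841 + 0.3249 + 0.0100 = 0.4198
B = 1 / 0.4198 = 2.3821
Bₛ = (B − 1)/(n − 1) = (2.3821 − 1)/(5 − 1) = 1.3821/4 = 0.3455

0.35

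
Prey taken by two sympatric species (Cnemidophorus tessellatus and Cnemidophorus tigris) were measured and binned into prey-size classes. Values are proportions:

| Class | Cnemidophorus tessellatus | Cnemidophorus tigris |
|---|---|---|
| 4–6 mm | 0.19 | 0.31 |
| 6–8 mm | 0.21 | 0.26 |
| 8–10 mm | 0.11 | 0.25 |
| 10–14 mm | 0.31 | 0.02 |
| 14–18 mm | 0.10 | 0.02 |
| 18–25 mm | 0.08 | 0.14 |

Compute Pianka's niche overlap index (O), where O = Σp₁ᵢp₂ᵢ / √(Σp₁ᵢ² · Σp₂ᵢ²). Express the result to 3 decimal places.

0.714

Σ p₁ᵢp₂ᵢ = 0.0589 + 0.0546 + 0.0275 + 0.0062 + 0.0020 + 0.0112 = 0.1604
Σp_1ᵢ² = 0.19² + 0.21² + 0.11² + 0.31² + 0.10² + 0.08² = 0.0361 + 0.0441 + 0.0121 + 0.0961 + 0.0100 + 0.0064 = 0.2048
Σp_2ᵢ² = 0.31² + 0.26² + 0.25² + 0.02² + 0.02² + 0.14² = 0.0961 + 0.0676 + 0.0625 + 0.0004 + 0.0004 + 0.0196 = 0.2466
O = 0.1604 / √(0.2048 × 0.2466) = 0.1604 / 0.224730 = 0.71375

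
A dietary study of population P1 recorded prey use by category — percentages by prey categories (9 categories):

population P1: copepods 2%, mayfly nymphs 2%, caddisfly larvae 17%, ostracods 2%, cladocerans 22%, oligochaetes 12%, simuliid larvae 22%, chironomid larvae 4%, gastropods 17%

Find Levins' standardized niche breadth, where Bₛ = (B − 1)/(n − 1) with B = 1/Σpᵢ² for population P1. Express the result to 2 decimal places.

Convert percentages to proportions (divide by 100).
Σpᵢ² = 0.02² + 0.02² + 0.17² + 0.02² + 0.22² + 0.12² + 0.22² + 0.04² + 0.17² = 0.0004 + 0.0004 + 0.0289 + 0.0004 + 0.0484 + 0.0144 + 0.0484 + 0.0016 + 0.0289 = 0.1718
B = 1 / 0.1718 = 5.8207
Bₛ = (B − 1)/(n − 1) = (5.8207 − 1)/(9 − 1) = 4.8207/8 = 0.6026

0.60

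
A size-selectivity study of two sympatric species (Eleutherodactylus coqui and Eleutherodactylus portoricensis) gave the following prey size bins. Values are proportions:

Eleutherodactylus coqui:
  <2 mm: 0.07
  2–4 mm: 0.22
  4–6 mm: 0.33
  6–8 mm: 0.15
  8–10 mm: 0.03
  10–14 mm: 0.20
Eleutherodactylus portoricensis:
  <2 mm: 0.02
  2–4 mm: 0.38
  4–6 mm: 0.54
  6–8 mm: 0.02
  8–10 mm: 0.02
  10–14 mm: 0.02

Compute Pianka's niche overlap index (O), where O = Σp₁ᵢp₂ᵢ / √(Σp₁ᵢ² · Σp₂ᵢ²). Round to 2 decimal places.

Σ p₁ᵢp₂ᵢ = 0.0014 + 0.0836 + 0.1782 + 0.0030 + 0.0006 + 0.0040 = 0.2708
Σp_1ᵢ² = 0.07² + 0.22² + 0.33² + 0.15² + 0.03² + 0.20² = 0.0049 + 0.0484 + 0.1089 + 0.0225 + 0.0009 + 0.0400 = 0.2256
Σp_2ᵢ² = 0.02² + 0.38² + 0.54² + 0.02² + 0.02² + 0.02² = 0.0004 + 0.1444 + 0.2916 + 0.0004 + 0.0004 + 0.0004 = 0.4376
O = 0.2708 / √(0.2256 × 0.4376) = 0.2708 / 0.31420 = 0.8619

0.86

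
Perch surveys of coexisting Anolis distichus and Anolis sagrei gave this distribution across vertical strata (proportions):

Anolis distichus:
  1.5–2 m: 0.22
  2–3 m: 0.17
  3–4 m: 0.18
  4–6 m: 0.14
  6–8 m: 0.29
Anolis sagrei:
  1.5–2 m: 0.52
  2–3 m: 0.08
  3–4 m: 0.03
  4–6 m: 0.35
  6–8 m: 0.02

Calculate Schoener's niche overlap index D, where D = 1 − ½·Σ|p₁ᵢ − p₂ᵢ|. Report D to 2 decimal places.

0.49

Σ|p₁ᵢ − p₂ᵢ| = 0.30 + 0.09 + 0.15 + 0.21 + 0.27 = 1.02
D = 1 − ½ × 1.02 = 1 − 0.510 = 0.4900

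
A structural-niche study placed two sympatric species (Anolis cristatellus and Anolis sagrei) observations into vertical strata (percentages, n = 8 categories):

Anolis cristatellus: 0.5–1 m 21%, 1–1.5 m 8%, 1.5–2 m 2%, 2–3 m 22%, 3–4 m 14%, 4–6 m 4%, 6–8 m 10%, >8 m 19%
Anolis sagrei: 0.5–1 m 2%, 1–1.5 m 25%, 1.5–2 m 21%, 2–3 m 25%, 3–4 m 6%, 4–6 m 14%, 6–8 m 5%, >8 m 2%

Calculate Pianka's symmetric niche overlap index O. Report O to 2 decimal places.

0.59

Convert percentages to proportions (divide by 100).
Σ p₁ᵢp₂ᵢ = 0.0042 + 0.0200 + 0.0042 + 0.0550 + 0.0084 + 0.0056 + 0.0050 + 0.0038 = 0.1062
Σp_1ᵢ² = 0.21² + 0.08² + 0.02² + 0.22² + 0.14² + 0.04² + 0.10² + 0.19² = 0.0441 + 0.0064 + 0.0004 + 0.0484 + 0.0196 + 0.0016 + 0.0100 + 0.0361 = 0.1666
Σp_2ᵢ² = 0.02² + 0.25² + 0.21² + 0.25² + 0.06² + 0.14² + 0.05² + 0.02² = 0.0004 + 0.0625 + 0.0441 + 0.0625 + 0.0036 + 0.0196 + 0.0025 + 0.0004 = 0.1956
O = 0.1062 / √(0.1666 × 0.1956) = 0.1062 / 0.18052 = 0.5883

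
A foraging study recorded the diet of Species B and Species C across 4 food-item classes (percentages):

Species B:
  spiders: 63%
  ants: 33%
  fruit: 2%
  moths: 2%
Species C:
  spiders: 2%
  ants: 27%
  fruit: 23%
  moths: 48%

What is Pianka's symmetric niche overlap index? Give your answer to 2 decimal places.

0.27

Convert percentages to proportions (divide by 100).
Σ p₁ᵢp₂ᵢ = 0.0126 + 0.0891 + 0.0046 + 0.0096 = 0.1159
Σp_1ᵢ² = 0.63² + 0.33² + 0.02² + 0.02² = 0.3969 + 0.1089 + 0.0004 + 0.0004 = 0.5066
Σp_2ᵢ² = 0.02² + 0.27² + 0.23² + 0.48² = 0.0004 + 0.0729 + 0.0529 + 0.2304 = 0.3566
O = 0.1159 / √(0.5066 × 0.3566) = 0.1159 / 0.42503 = 0.2727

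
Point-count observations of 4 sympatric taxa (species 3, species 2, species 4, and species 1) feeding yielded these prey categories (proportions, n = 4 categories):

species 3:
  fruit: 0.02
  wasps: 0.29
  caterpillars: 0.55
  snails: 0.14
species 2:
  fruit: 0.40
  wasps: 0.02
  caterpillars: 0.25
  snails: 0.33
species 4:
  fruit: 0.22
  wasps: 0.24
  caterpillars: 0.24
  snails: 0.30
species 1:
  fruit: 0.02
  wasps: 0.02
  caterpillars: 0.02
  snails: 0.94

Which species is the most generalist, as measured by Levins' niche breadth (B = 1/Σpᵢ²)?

species 4

Σp_3ᵢ² = 0.02² + 0.29² + 0.55² + 0.14² = 0.0004 + 0.0841 + 0.3025 + 0.0196 = 0.4066
B_3 = 1 / 0.4066 = 2.4594
Σp_2ᵢ² = 0.40² + 0.02² + 0.25² + 0.33² = 0.1600 + 0.0004 + 0.0625 + 0.1089 = 0.3318
B_2 = 1 / 0.3318 = 3.0139
Σp_4ᵢ² = 0.22² + 0.24² + 0.24² + 0.30² = 0.0484 + 0.0576 + 0.0576 + 0.0900 = 0.2536
B_4 = 1 / 0.2536 = 3.9432
Σp_1ᵢ² = 0.02² + 0.02² + 0.02² + 0.94² = 0.0004 + 0.0004 + 0.0004 + 0.8836 = 0.8848
B_1 = 1 / 0.8848 = 1.1302
Highest B → broadest niche (most generalist): species 4 (B = 3.94).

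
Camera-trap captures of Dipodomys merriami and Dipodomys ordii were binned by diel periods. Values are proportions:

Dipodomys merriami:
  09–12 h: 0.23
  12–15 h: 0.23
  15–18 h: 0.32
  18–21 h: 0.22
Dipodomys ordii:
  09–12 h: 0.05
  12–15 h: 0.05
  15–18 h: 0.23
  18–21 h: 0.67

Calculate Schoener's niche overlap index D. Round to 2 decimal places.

Σ|p₁ᵢ − p₂ᵢ| = 0.18 + 0.18 + 0.09 + 0.45 = 0.90
D = 1 − ½ × 0.90 = 1 − 0.450 = 0.5500

0.55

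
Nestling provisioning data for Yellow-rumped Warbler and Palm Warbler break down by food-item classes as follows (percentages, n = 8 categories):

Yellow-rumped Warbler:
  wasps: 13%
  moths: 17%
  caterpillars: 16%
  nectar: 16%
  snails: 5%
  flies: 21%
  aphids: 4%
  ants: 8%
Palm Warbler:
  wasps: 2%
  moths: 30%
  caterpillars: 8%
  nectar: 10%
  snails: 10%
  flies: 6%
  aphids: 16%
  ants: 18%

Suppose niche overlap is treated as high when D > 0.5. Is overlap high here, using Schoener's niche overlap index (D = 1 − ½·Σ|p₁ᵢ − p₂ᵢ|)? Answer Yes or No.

Yes

Convert percentages to proportions (divide by 100).
Σ|p₁ᵢ − p₂ᵢ| = 0.11 + 0.13 + 0.08 + 0.06 + 0.05 + 0.15 + 0.12 + 0.10 = 0.80
D = 1 − ½ × 0.80 = 1 − 0.400 = 0.6000
D = 0.6000 > 0.5 → Yes.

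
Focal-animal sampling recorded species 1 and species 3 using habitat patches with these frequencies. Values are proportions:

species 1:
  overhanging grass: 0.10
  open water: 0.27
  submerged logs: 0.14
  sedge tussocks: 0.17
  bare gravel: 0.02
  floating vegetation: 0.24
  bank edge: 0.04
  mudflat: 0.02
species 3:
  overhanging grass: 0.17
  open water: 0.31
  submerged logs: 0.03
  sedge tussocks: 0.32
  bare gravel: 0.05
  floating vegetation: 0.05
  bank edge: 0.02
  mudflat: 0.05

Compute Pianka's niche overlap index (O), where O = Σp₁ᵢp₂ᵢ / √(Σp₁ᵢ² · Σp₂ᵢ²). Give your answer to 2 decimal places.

Σ p₁ᵢp₂ᵢ = 0.0170 + 0.0837 + 0.0042 + 0.0544 + 0.0010 + 0.0120 + 0.0008 + 0.0010 = 0.1741
Σp_1ᵢ² = 0.10² + 0.27² + 0.14² + 0.17² + 0.02² + 0.24² + 0.04² + 0.02² = 0.0100 + 0.0729 + 0.0196 + 0.0289 + 0.0004 + 0.0576 + 0.0016 + 0.0004 = 0.1914
Σp_2ᵢ² = 0.17² + 0.31² + 0.03² + 0.32² + 0.05² + 0.05² + 0.02² + 0.05² = 0.0289 + 0.0961 + 0.0009 + 0.1024 + 0.0025 + 0.0025 + 0.0004 + 0.0025 = 0.2362
O = 0.1741 / √(0.1914 × 0.2362) = 0.1741 / 0.21262 = 0.8188

0.82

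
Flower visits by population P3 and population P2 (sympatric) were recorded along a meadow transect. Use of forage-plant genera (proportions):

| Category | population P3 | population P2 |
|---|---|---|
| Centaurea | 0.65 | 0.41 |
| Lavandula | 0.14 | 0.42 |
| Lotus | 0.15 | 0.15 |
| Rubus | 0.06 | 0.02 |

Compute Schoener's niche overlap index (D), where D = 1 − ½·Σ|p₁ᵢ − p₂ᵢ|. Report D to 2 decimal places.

Σ|p₁ᵢ − p₂ᵢ| = 0.24 + 0.28 + 0.00 + 0.04 = 0.56
D = 1 − ½ × 0.56 = 1 − 0.280 = 0.7200

0.72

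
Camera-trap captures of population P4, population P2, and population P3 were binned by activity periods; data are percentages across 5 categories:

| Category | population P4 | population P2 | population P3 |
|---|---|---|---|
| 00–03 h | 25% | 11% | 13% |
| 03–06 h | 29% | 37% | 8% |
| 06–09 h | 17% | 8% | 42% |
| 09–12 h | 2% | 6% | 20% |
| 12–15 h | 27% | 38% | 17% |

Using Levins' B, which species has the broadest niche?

population P4

Convert percentages to proportions (divide by 100).
Σp_P4ᵢ² = 0.25² + 0.29² + 0.17² + 0.02² + 0.27² = 0.0625 + 0.0841 + 0.0289 + 0.0004 + 0.0729 = 0.2488
B_P4 = 1 / 0.2488 = 4.0193
Σp_P2ᵢ² = 0.11² + 0.37² + 0.08² + 0.06² + 0.38² = 0.0121 + 0.1369 + 0.0064 + 0.0036 + 0.1444 = 0.3034
B_P2 = 1 / 0.3034 = 3.2960
Σp_P3ᵢ² = 0.13² + 0.08² + 0.42² + 0.20² + 0.17² = 0.0169 + 0.0064 + 0.1764 + 0.0400 + 0.0289 = 0.2686
B_P3 = 1 / 0.2686 = 3.7230
Highest B → broadest niche (most generalist): population P4 (B = 4.02).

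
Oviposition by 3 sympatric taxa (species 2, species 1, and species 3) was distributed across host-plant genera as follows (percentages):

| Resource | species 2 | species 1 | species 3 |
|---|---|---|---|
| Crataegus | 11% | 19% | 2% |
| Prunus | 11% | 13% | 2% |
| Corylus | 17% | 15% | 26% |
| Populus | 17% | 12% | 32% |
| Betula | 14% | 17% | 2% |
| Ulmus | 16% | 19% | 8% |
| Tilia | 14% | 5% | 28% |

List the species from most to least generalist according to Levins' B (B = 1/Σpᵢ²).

Convert percentages to proportions (divide by 100).
Σp_2ᵢ² = 0.11² + 0.11² + 0.17² + 0.17² + 0.14² + 0.16² + 0.14² = 0.0121 + 0.0121 + 0.0289 + 0.0289 + 0.0196 + 0.0256 + 0.0196 = 0.1468
B_2 = 1 / 0.1468 = 6.8120
Σp_1ᵢ² = 0.19² + 0.13² + 0.15² + 0.12² + 0.17² + 0.19² + 0.05² = 0.0361 + 0.0169 + 0.0225 + 0.0144 + 0.0289 + 0.0361 + 0.0025 = 0.1574
B_1 = 1 / 0.1574 = 6.3532
Σp_3ᵢ² = 0.02² + 0.02² + 0.26² + 0.32² + 0.02² + 0.08² + 0.28² = 0.0004 + 0.0004 + 0.0676 + 0.1024 + 0.0004 + 0.0064 + 0.0784 = 0.2560
B_3 = 1 / 0.2560 = 3.9063
Ranking by B (broadest → narrowest): species 2 (6.81) > species 1 (6.35) > species 3 (3.91)

species 2 > species 1 > species 3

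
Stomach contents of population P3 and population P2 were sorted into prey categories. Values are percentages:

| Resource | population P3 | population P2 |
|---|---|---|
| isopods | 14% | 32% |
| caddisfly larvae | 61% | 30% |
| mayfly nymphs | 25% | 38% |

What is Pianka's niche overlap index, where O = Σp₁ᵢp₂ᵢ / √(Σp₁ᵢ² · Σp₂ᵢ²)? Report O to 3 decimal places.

Convert percentages to proportions (divide by 100).
Σ p₁ᵢp₂ᵢ = 0.0448 + 0.1830 + 0.0950 = 0.3228
Σp_1ᵢ² = 0.14² + 0.61² + 0.25² = 0.0196 + 0.3721 + 0.0625 = 0.4542
Σp_2ᵢ² = 0.32² + 0.30² + 0.38² = 0.1024 + 0.0900 + 0.1444 = 0.3368
O = 0.3228 / √(0.4542 × 0.3368) = 0.3228 / 0.391120 = 0.82532

0.825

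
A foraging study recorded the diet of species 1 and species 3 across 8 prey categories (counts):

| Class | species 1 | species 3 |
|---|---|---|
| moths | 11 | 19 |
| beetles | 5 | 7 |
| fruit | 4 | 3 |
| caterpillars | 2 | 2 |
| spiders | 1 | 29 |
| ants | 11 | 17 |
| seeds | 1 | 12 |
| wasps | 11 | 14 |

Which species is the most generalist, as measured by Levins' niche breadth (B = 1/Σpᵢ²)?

Proportions for species 1 (n=46): 11/46=0.2391, 5/46=0.1087, 4/46=0.0870, 2/46=0.0435, 1/46=0.0217, 11/46=0.2391, 1/46=0.0217, 11/46=0.2391
Proportions for species 3 (n=103): 19/103=0.1845, 7/103=0.0680, 3/103=0.0291, 2/103=0.0194, 29/103=0.2816, 17/103=0.1650, 12/103=0.1165, 14/103=0.1359
Σp_1ᵢ² = 0.2391² + 0.1087² + 0.0870² + 0.0435² + 0.0217² + 0.2391² + 0.0217² + 0.2391² = 0.057169 + 0.011816 + 0.007569 + 0.001892 + 0.000471 + 0.057169 + 0.000471 + 0.057169 = 0.193726
B_1 = 1 / 0.193726 = 5.1619
Σp_3ᵢ² = 0.1845² + 0.0680² + 0.0291² + 0.0194² + 0.2816² + 0.1650² + 0.1165² + 0.1359² = 0.034040 + 0.004624 + 0.000847 + 0.000376 + 0.079299 + 0.027225 + 0.013572 + 0.018469 = 0.178452
B_3 = 1 / 0.178452 = 5.6037
Highest B → broadest niche (most generalist): species 3 (B = 5.60).

species 3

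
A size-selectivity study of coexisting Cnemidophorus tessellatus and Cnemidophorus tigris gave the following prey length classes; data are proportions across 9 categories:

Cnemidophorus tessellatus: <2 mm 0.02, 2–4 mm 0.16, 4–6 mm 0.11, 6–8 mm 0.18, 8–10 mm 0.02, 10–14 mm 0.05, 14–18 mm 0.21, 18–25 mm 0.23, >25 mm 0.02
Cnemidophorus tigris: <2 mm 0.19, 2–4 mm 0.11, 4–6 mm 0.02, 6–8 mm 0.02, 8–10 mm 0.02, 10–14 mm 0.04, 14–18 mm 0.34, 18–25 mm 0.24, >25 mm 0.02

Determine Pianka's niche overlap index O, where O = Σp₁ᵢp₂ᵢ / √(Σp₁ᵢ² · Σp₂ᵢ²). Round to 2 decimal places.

Σ p₁ᵢp₂ᵢ = 0.0038 + 0.0176 + 0.0022 + 0.0036 + 0.0004 + 0.0020 + 0.0714 + 0.0552 + 0.0004 = 0.1566
Σp_1ᵢ² = 0.02² + 0.16² + 0.11² + 0.18² + 0.02² + 0.05² + 0.21² + 0.23² + 0.02² = 0.0004 + 0.0256 + 0.0121 + 0.0324 + 0.0004 + 0.0025 + 0.0441 + 0.0529 + 0.0004 = 0.1708
Σp_2ᵢ² = 0.19² + 0.11² + 0.02² + 0.02² + 0.02² + 0.04² + 0.34² + 0.24² + 0.02² = 0.0361 + 0.0121 + 0.0004 + 0.0004 + 0.0004 + 0.0016 + 0.1156 + 0.0576 + 0.0004 = 0.2246
O = 0.1566 / √(0.1708 × 0.2246) = 0.1566 / 0.19586 = 0.7996

0.80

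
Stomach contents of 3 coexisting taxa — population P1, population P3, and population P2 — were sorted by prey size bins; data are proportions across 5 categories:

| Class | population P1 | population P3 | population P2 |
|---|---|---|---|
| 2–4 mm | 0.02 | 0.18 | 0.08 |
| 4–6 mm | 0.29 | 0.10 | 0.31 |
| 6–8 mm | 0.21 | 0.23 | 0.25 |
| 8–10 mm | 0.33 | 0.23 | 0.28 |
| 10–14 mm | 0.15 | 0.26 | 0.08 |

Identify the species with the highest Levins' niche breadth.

Σp_P1ᵢ² = 0.02² + 0.29² + 0.21² + 0.33² + 0.15² = 0.0004 + 0.0841 + 0.0441 + 0.1089 + 0.0225 = 0.2600
B_P1 = 1 / 0.2600 = 3.8462
Σp_P3ᵢ² = 0.18² + 0.10² + 0.23² + 0.23² + 0.26² = 0.0324 + 0.0100 + 0.0529 + 0.0529 + 0.0676 = 0.2158
B_P3 = 1 / 0.2158 = 4.6339
Σp_P2ᵢ² = 0.08² + 0.31² + 0.25² + 0.28² + 0.08² = 0.0064 + 0.0961 + 0.0625 + 0.0784 + 0.0064 = 0.2498
B_P2 = 1 / 0.2498 = 4.0032
Highest B → broadest niche (most generalist): population P3 (B = 4.63).

population P3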